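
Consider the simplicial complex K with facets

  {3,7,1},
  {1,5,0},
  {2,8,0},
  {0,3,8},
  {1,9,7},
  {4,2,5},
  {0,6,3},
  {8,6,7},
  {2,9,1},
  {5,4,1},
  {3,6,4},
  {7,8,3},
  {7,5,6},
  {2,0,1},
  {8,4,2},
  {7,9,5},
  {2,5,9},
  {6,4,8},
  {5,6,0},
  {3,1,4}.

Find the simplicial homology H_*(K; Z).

H_0 = Z,  H_1 = Z × Z/2,  H_2 = 0.

Take the total order 0 < 1 < 2 < 3 < 4 < 5 < 6 < 7 < 8 < 9 on the vertex set. Then K (dimension 2) consists of the simplices:

  0-simplices (10): [0], [1], [2], [3], [4], [5], [6], [7], [8], [9]
  1-simplices (30): (30 of them)
  2-simplices (20): (20 of them)

giving chain groups C_0 ≅ Z^10, C_1 ≅ Z^30, C_2 ≅ Z^20.

The boundary map ∂_1: C_1 → C_0 sends each edge [p,q] (with p < q) to q − p. For instance
  ∂[1,7] = [7] − [1].
This gives a 10×30 integer matrix of rank 9; reducing to Smith normal form yields diagonal entries (1,1,1,1,1,1,1,1,1).

The boundary map ∂_2: C_2 → C_1 acts by ∂[p,q,r] = [q,r] − [p,r] + [p,q]. For instance
  ∂[1,4,5] = [4,5] − [1,5] + [1,4],
  ∂[1,3,4] = [3,4] − [1,4] + [1,3].
The resulting 30×20 matrix has rank 20, and its Smith normal form has invariant factors (1,1,1,1,1,1,1,1,1,1,1,1,1,1,1,1,1,1,1,2).

From H_k ≅ ker(∂_k) / im(∂_{k+1}) we obtain:

  H_0: rank C_0 − rank ∂_1 = 10 − 9 = 1, and the invariant factors of ∂_1 are all 1, so H_0 = Z.
  H_1: rank ker ∂_1 − rank ∂_2 = (30 − 9) − 20 = 1, and ∂_2 has invariant factor 2 > 1, so H_1 = Z × Z/2.
  H_2: rank ker ∂_2 − rank ∂_3 = (20 − 20) − 0 = 0, and there is no ∂_3, so H_2 = 0.

As a check, the Euler characteristic is 10 − 30 + 20 = 0, which agrees with 1 − 1 + 0 = 0.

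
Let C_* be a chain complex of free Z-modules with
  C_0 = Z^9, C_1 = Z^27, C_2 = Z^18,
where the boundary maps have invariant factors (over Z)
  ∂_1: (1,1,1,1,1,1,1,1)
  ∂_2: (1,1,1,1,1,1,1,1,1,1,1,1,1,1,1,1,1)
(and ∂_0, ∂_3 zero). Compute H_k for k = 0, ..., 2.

H_0: b_0 = 9 − 0 − 8 = 1; torsion from ∂_1 factors > 1: none. So H_0 = Z.
H_1: b_1 = 27 − 8 − 17 = 2; torsion from ∂_2 factors > 1: none. So H_1 = Z^2.
H_2: b_2 = 18 − 17 − 0 = 1; torsion from ∂_3 factors > 1: none. So H_2 = Z.

H_0 = Z,  H_1 = Z^2,  H_2 = Z.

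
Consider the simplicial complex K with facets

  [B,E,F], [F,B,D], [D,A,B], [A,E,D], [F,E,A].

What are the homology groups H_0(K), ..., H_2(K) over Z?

H_0 ≅ Z,  H_1 ≅ Z,  H_2 = 0.

Fix the vertex order A < B < D < E < F and write every simplex with vertices in increasing order. Then dim K = 2 and the simplices of K are:

  0-simplices (5): A, B, D, E, F
  1-simplices (10): AB, AD, AE, AF, BD, BE, BF, DE, DF, EF
  2-simplices (5): ABD, ADE, AEF, BDF, BEF

Hence C_0 ≅ Z^5, C_1 ≅ Z^10, C_2 ≅ Z^5.

The boundary map ∂_1: C_1 → C_0 sends each edge [p,q] (with p < q) to q − p.
As a 5×10 matrix over Z this has rank 4, with invariant factors (1,1,1,1).

∂_2: C_2 → C_1 maps a triangle to the signed sum of its edges. For instance
  ∂AEF = EF − AF + AE,
  ∂BDF = DF − BF + BD.
This gives a 10×5 integer matrix of rank 5; reducing to Smith normal form yields diagonal entries (1,1,1,1,1).

Computing H_k = (kernel of ∂_k) / (image of ∂_{k+1}):

  H_0: rank C_0 − rank ∂_1 = 5 − 4 = 1, and the invariant factors of ∂_1 are all 1, so H_0 ≅ Z.
  H_1: rank ker ∂_1 − rank ∂_2 = (10 − 4) − 5 = 1, and the invariant factors of ∂_2 are all 1, so H_1 ≅ Z.
  H_2: rank ker ∂_2 − rank ∂_3 = (5 − 5) − 0 = 0, and there is no ∂_3, so H_2 ≅ 0.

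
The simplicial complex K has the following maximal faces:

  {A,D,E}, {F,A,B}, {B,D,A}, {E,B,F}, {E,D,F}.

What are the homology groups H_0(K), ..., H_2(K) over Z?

H_0 = Z,  H_1 = Z,  H_2 = 0.

Order the vertices as A < B < D < E < F. Listing each simplex with vertices in this order, K has dimension 2 with simplices:

  0-simplices (5): A, B, D, E, F
  1-simplices (10): AB, AD, AE, AF, BD, BE, BF, DE, DF, EF
  2-simplices (5): ABD, ABF, ADE, BEF, DEF

giving chain groups C_0 ≅ Z^5, C_1 ≅ Z^10, C_2 ≅ Z^5.

Boundary ∂_1: C_1 → C_0 is given by ∂[p,q] = [q] − [p].
As a 5×10 matrix over Z this has rank 4, with invariant factors (1,1,1,1).

∂_2: C_2 → C_1 maps a triangle to the signed sum of its edges. For instance
  ∂ADE = DE − AE + AD,
  ∂DEF = EF − DF + DE.
The resulting 10×5 matrix has rank 5, and its Smith normal form has invariant factors (1,1,1,1,1).

From H_k ≅ ker(∂_k) / im(∂_{k+1}) we obtain:

  H_0: rank C_0 − rank ∂_1 = 5 − 4 = 1, and the invariant factors of ∂_1 are all 1, so H_0 = Z.
  H_1: rank ker ∂_1 − rank ∂_2 = (10 − 4) − 5 = 1, and the invariant factors of ∂_2 are all 1, so H_1 = Z.
  H_2: rank ker ∂_2 − rank ∂_3 = (5 − 5) − 0 = 0, and there is no ∂_3, so H_2 = 0.

As a check, the Euler characteristic is 5 − 10 + 5 = 0, which agrees with 1 − 1 + 0 = 0.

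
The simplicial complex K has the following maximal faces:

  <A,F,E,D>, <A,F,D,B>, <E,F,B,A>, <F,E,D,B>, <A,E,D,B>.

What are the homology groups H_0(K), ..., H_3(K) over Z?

H_0 ≅ Z,  H_1 = 0,  H_2 = 0,  H_3 ≅ Z.

K has 5 vertices, 10 edges, 10 triangles, 5 3-simplices.
rank ∂_0 = 0, rank ∂_1 = 4 ⇒ b_0 = 5 − 0 − 4 = 1; all invariant factors of ∂_1 are 1 so no torsion. So H_0 ≅ Z.
rank ∂_1 = 4, rank ∂_2 = 6 ⇒ b_1 = 10 − 4 − 6 = 0; all invariant factors of ∂_2 are 1 so no torsion. So H_1 ≅ 0.
rank ∂_2 = 6, rank ∂_3 = 4 ⇒ b_2 = 10 − 6 − 4 = 0; all invariant factors of ∂_3 are 1 so no torsion. So H_2 ≅ 0.
rank ∂_3 = 4, rank ∂_4 = 0 ⇒ b_3 = 5 − 4 − 0 = 1. So H_3 ≅ Z.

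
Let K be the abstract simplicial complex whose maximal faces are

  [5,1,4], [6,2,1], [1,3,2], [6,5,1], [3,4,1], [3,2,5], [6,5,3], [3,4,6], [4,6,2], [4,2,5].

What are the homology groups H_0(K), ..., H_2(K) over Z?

We work with the vertex ordering 1 < 2 < 3 < 4 < 5 < 6. The simplices of K, each written with vertices in increasing order, are:

  0-simplices (6): [1], [2], [3], [4], [5], [6]
  1-simplices (15): [1,2], [1,3], [1,4], [1,5], [1,6], [2,3], [2,4], [2,5], [2,6], [3,4], [3,5], [3,6], [4,5], [4,6], [5,6]
  2-simplices (10): [1,2,3], [1,2,6], [1,3,4], [1,4,5], [1,5,6], [2,3,5], [2,4,5], [2,4,6], [3,4,6], [3,5,6]

so the chain groups are C_0 ≅ Z^6, C_1 ≅ Z^15, C_2 ≅ Z^10.

Boundary ∂_1: C_1 → C_0 sends each edge [p,q] (with p < q) to q − p.
The 6×15 boundary matrix has rank 5 and Smith normal form diag(1,1,1,1,1).

∂_2: C_2 → C_1 maps a triangle to the signed sum of its edges. For instance
  ∂[1,2,6] = [2,6] − [1,6] + [1,2],
  ∂[1,4,5] = [4,5] − [1,5] + [1,4].
The 15×10 boundary matrix has rank 10 and Smith normal form diag(1,1,1,1,1,1,1,1,1,2).

Reading off H_k = ker ∂_k / im ∂_{k+1}:

  H_0: rank C_0 − rank ∂_1 = 6 − 5 = 1, and the invariant factors of ∂_1 are all 1, so H_0 ≅ Z.
  H_1: rank ker ∂_1 − rank ∂_2 = (15 − 5) − 10 = 0, and ∂_2 has invariant factor 2 > 1, so H_1 ≅ Z/2Z.
  H_2: rank ker ∂_2 − rank ∂_3 = (10 − 10) − 0 = 0, and there is no ∂_3, so H_2 ≅ 0.

H_0 = Z,  H_1 = Z/2Z,  H_2 = 0.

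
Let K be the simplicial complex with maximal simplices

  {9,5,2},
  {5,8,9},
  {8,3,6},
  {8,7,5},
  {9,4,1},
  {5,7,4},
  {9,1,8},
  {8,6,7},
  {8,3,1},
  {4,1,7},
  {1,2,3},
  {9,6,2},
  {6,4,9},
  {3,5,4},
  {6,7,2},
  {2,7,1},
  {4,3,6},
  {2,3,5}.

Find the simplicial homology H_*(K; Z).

Take the total order 1 < 2 < 3 < 4 < 5 < 6 < 7 < 8 < 9 on the vertex set. Then K (dimension 2) consists of the simplices:

  0-simplices (9): [1], [2], [3], [4], [5], [6], [7], [8], [9]
  1-simplices (27): (27 of them)
  2-simplices (18): [1,2,3], [1,2,7], [1,3,8], [1,4,7], [1,4,9], [1,8,9], [2,3,5], [2,5,9], [2,6,7], [2,6,9], [3,4,5], [3,4,6], [3,6,8], [4,5,7], [4,6,9], [5,7,8], [5,8,9], [6,7,8]

Hence C_0 ≅ Z^9, C_1 ≅ Z^27, C_2 ≅ Z^18.

The boundary map ∂_1: C_1 → C_0 maps an edge to its endpoints' difference, ∂[p,q] = q − p. For instance
  ∂[2,9] = [9] − [2].
The resulting 9×27 matrix has rank 8, and its Smith normal form has invariant factors (1,1,1,1,1,1,1,1).

The boundary map ∂_2: C_2 → C_1 sends each 2-simplex [p,q,r] to [q,r] − [p,r] + [p,q]. For instance
  ∂[1,4,7] = [4,7] − [1,7] + [1,4],
  ∂[6,7,8] = [7,8] − [6,8] + [6,7].
As a 27×18 matrix over Z this has rank 17, with invariant factors (1,1,1,1,1,1,1,1,1,1,1,1,1,1,1,1,1).

Computing H_k = (kernel of ∂_k) / (image of ∂_{k+1}):

  H_0: rank C_0 − rank ∂_1 = 9 − 8 = 1, and the invariant factors of ∂_1 are all 1, so H_0 = Z.
  H_1: rank ker ∂_1 − rank ∂_2 = (27 − 8) − 17 = 2, and the invariant factors of ∂_2 are all 1, so H_1 = Z^2.
  H_2: rank ker ∂_2 − rank ∂_3 = (18 − 17) − 0 = 1, and there is no ∂_3, so H_2 = Z.

As a check, the Euler characteristic is 9 − 27 + 18 = 0, which agrees with 1 − 2 + 1 = 0.

H_0 = Z,  H_1 = Z^2,  H_2 = Z.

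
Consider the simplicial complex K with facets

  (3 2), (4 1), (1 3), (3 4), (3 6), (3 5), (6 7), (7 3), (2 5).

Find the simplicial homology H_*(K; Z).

We work with the vertex ordering 1 < 2 < 3 < 4 < 5 < 6 < 7. The simplices of K, each written with vertices in increasing order, are:

  0-simplices (7): [1], [2], [3], [4], [5], [6], [7]
  1-simplices (9): [1,3], [1,4], [2,3], [2,5], [3,4], [3,5], [3,6], [3,7], [6,7]

Hence C_0 ≅ Z^7, C_1 ≅ Z^9.

∂_1: C_1 → C_0 is given by ∂[p,q] = [q] − [p]. For instance
  ∂[6,7] = [7] − [6].
The resulting 7×9 matrix has rank 6, and its Smith normal form has invariant factors (1,1,1,1,1,1).

Reading off H_k = ker ∂_k / im ∂_{k+1}:

  H_0: rank C_0 − rank ∂_1 = 7 − 6 = 1, and the invariant factors of ∂_1 are all 1, so H_0 = Z.
  H_1: rank ker ∂_1 − rank ∂_2 = (9 − 6) − 0 = 3, and there is no ∂_2, so H_1 = Z^3.

H_0 ≅ Z,  H_1 ≅ Z^3.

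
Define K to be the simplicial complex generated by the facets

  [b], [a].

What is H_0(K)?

We work with the vertex ordering a < b. The simplices of K, each written with vertices in increasing order, are:

  0-simplices (2): a, b

so the chain groups are C_0 ≅ Z^2.

Now H_k = ker ∂_k / im ∂_{k+1}, so:

  H_0: rank C_0 − rank ∂_1 = 2 − 0 = 2, and there is no ∂_1, so H_0 ≅ Z^2.

H_0 = Z^2.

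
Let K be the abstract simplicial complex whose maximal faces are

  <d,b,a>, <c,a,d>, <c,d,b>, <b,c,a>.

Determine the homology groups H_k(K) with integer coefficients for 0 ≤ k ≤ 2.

We work with the vertex ordering a < b < c < d. The simplices of K, each written with vertices in increasing order, are:

  0-simplices (4): a, b, c, d
  1-simplices (6): ab, ac, ad, bc, bd, cd
  2-simplices (4): abc, abd, acd, bcd

Hence C_0 ≅ Z^4, C_1 ≅ Z^6, C_2 ≅ Z^4.

The boundary map ∂_1: C_1 → C_0 is given by ∂[p,q] = [q] − [p].
The 4×6 boundary matrix has rank 3 and Smith normal form diag(1,1,1).

The boundary map ∂_2: C_2 → C_1 maps a triangle to the signed sum of its edges. For instance
  ∂acd = cd − ad + ac,
  ∂abc = bc − ac + ab.
The 6×4 boundary matrix has rank 3 and Smith normal form diag(1,1,1).

From H_k ≅ ker(∂_k) / im(∂_{k+1}) we obtain:

  H_0: rank C_0 − rank ∂_1 = 4 − 3 = 1, and the invariant factors of ∂_1 are all 1, so H_0 ≅ Z.
  H_1: rank ker ∂_1 − rank ∂_2 = (6 − 3) − 3 = 0, and the invariant factors of ∂_2 are all 1, so H_1 ≅ 0.
  H_2: rank ker ∂_2 − rank ∂_3 = (4 − 3) − 0 = 1, and there is no ∂_3, so H_2 ≅ Z.

As a check, the Euler characteristic is 4 − 6 + 4 = 2, which agrees with 1 − 0 + 1 = 2.
(K is a triangulation of the 2-sphere S^2.)

H_0 = Z,  H_1 = 0,  H_2 = Z.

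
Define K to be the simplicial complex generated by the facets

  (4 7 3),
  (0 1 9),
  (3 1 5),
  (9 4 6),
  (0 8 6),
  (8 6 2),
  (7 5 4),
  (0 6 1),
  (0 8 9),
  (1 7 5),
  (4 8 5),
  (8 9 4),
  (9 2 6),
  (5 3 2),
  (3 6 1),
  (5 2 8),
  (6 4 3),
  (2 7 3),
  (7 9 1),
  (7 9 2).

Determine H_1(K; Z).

H_1 = Z ⊕ Z_2.

Fix the vertex order 0 < 1 < 2 < 3 < 4 < 5 < 6 < 7 < 8 < 9 and write every simplex with vertices in increasing order. Then dim K = 2 and the simplices of K are:

  0-simplices (10): [0], [1], [2], [3], [4], [5], [6], [7], [8], [9]
  1-simplices (30): (30 of them)
  2-simplices (20): (20 of them)

so the chain groups are C_0 ≅ Z^10, C_1 ≅ Z^30, C_2 ≅ Z^20.

The boundary map ∂_1: C_1 → C_0 maps an edge to its endpoints' difference, ∂[p,q] = q − p. For instance
  ∂[0,9] = [9] − [0].
This gives a 10×30 integer matrix of rank 9; reducing to Smith normal form yields diagonal entries (1,1,1,1,1,1,1,1,1).

Boundary ∂_2: C_2 → C_1 acts by ∂[p,q,r] = [q,r] − [p,r] + [p,q]. For instance
  ∂[4,5,8] = [5,8] − [4,8] + [4,5],
  ∂[2,6,9] = [6,9] − [2,9] + [2,6].
The resulting 30×20 matrix has rank 20, and its Smith normal form has invariant factors (1,1,1,1,1,1,1,1,1,1,1,1,1,1,1,1,1,1,1,2).

Now H_k = ker ∂_k / im ∂_{k+1}, so:

  H_1: rank ker ∂_1 − rank ∂_2 = (30 − 9) − 20 = 1, and ∂_2 has invariant factor 2 > 1, so H_1 ≅ Z ⊕ Z_2.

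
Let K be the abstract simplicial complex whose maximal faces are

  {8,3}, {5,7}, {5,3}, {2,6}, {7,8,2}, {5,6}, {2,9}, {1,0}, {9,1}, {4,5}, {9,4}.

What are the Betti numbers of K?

Fix the vertex order 0 < 1 < 2 < 3 < 4 < 5 < 6 < 7 < 8 < 9 and write every simplex with vertices in increasing order. Then dim K = 2 and the simplices of K are:

  0-simplices (10): [0], [1], [2], [3], [4], [5], [6], [7], [8], [9]
  1-simplices (13): [0,1], [1,9], [2,6], [2,7], [2,8], [2,9], [3,5], [3,8], [4,5], [4,9], [5,6], [5,7], [7,8]
  2-simplices (1): [2,7,8]

Hence C_0 ≅ Z^10, C_1 ≅ Z^13, C_2 ≅ Z^1.

∂_1: C_1 → C_0 maps an edge to its endpoints' difference, ∂[p,q] = q − p. For instance
  ∂[2,8] = [8] − [2].
This gives a 10×13 integer matrix of rank 9; reducing to Smith normal form yields diagonal entries (1,1,1,1,1,1,1,1,1).

∂_2: C_2 → C_1 maps a triangle to the signed sum of its edges. For instance
  ∂[2,7,8] = [7,8] − [2,8] + [2,7].
The resulting 13×1 matrix has rank 1, and its Smith normal form has invariant factors (1).

From H_k ≅ ker(∂_k) / im(∂_{k+1}) we obtain:

  H_0: rank C_0 − rank ∂_1 = 10 − 9 = 1, and the invariant factors of ∂_1 are all 1, so H_0 ≅ Z.
  H_1: rank ker ∂_1 − rank ∂_2 = (13 − 9) − 1 = 3, and the invariant factors of ∂_2 are all 1, so H_1 ≅ Z^3.
  H_2: rank ker ∂_2 − rank ∂_3 = (1 − 1) − 0 = 0, and there is no ∂_3, so H_2 ≅ 0.

Hence the Betti numbers are b_0 = 1, b_1 = 3, b_2 = 0.

b_0 = 1, b_1 = 3, b_2 = 0.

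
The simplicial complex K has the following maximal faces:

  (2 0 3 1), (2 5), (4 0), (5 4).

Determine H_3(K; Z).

H_3 ≅ 0.

K has 6 vertices, 9 edges, 4 triangles, 1 3-simplex.
rank ∂_3 = 1, rank ∂_4 = 0 ⇒ b_3 = 1 − 1 − 0 = 0. So H_3 = 0.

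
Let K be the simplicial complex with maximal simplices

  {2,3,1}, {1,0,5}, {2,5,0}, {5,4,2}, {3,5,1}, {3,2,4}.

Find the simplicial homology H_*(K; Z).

Order the vertices as 0 < 1 < 2 < 3 < 4 < 5. Listing each simplex with vertices in this order, K has dimension 2 with simplices:

  0-simplices (6): [0], [1], [2], [3], [4], [5]
  1-simplices (12): [0,1], [0,2], [0,5], [1,2], [1,3], [1,5], [2,3], [2,4], [2,5], [3,4], [3,5], [4,5]
  2-simplices (6): [0,1,5], [0,2,5], [1,2,3], [1,3,5], [2,3,4], [2,4,5]

Hence C_0 ≅ Z^6, C_1 ≅ Z^12, C_2 ≅ Z^6.

The boundary map ∂_1: C_1 → C_0 maps an edge to its endpoints' difference, ∂[p,q] = q − p. For instance
  ∂[2,5] = [5] − [2].
The resulting 6×12 matrix has rank 5, and its Smith normal form has invariant factors (1,1,1,1,1).

The boundary map ∂_2: C_2 → C_1 sends each 2-simplex [p,q,r] to [q,r] − [p,r] + [p,q]. For instance
  ∂[1,3,5] = [3,5] − [1,5] + [1,3],
  ∂[2,3,4] = [3,4] − [2,4] + [2,3].
The resulting 12×6 matrix has rank 6, and its Smith normal form has invariant factors (1,1,1,1,1,1).

From H_k ≅ ker(∂_k) / im(∂_{k+1}) we obtain:

  H_0: rank C_0 − rank ∂_1 = 6 − 5 = 1, and the invariant factors of ∂_1 are all 1, so H_0 = Z.
  H_1: rank ker ∂_1 − rank ∂_2 = (12 − 5) − 6 = 1, and the invariant factors of ∂_2 are all 1, so H_1 = Z.
  H_2: rank ker ∂_2 − rank ∂_3 = (6 − 6) − 0 = 0, and there is no ∂_3, so H_2 = 0.

As a check, the Euler characteristic is 6 − 12 + 6 = 0, which agrees with 1 − 1 + 0 = 0.

H_0 = Z,  H_1 = Z,  H_2 = 0.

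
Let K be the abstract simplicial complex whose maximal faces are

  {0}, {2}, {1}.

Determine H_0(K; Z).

H_0 = Z^3.

We work with the vertex ordering 0 < 1 < 2. The simplices of K, each written with vertices in increasing order, are:

  0-simplices (3): [0], [1], [2]

so the chain groups are C_0 ≅ Z^3.

From H_k ≅ ker(∂_k) / im(∂_{k+1}) we obtain:

  H_0: rank C_0 − rank ∂_1 = 3 − 0 = 3, and there is no ∂_1, so H_0 ≅ Z^3.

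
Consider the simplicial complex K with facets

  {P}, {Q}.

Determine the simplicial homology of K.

Fix the vertex order P < Q and write every simplex with vertices in increasing order. Then dim K = 0 and the simplices of K are:

  0-simplices (2): P, Q

so the chain groups are C_0 ≅ Z^2.

Computing H_k = (kernel of ∂_k) / (image of ∂_{k+1}):

  H_0: rank C_0 − rank ∂_1 = 2 − 0 = 2, and there is no ∂_1, so H_0 ≅ Z^2.

H_0 ≅ Z^2.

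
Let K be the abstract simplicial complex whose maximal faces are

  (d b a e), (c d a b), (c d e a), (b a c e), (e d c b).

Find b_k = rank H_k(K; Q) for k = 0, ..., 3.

b_0 = 1, b_1 = 0, b_2 = 0, b_3 = 1.

We work with the vertex ordering a < b < c < d < e. The simplices of K, each written with vertices in increasing order, are:

  0-simplices (5): a, b, c, d, e
  1-simplices (10): ab, ac, ad, ae, bc, bd, be, cd, ce, de
  2-simplices (10): abc, abd, abe, acd, ace, ade, bcd, bce, bde, cde
  3-simplices (5): abcd, abce, abde, acde, bcde

so the chain groups are C_0 ≅ Z^5, C_1 ≅ Z^10, C_2 ≅ Z^10, C_3 ≅ Z^5.

∂_1: C_1 → C_0 is given by ∂[p,q] = [q] − [p]. For instance
  ∂ab = b − a.
This gives a 5×10 integer matrix of rank 4; reducing to Smith normal form yields diagonal entries (1,1,1,1).

The boundary map ∂_2: C_2 → C_1 sends each 2-simplex [p,q,r] to [q,r] − [p,r] + [p,q]. For instance
  ∂abd = bd − ad + ab,
  ∂abc = bc − ac + ab.
As a 10×10 matrix over Z this has rank 6, with invariant factors (1,1,1,1,1,1).

∂_3: C_3 → C_2 sends each 3-simplex σ to the alternating sum Σ_i (−1)^i (σ with its i-th vertex removed). For instance
  ∂bcde = cde − bde + bce − bcd,
  ∂abcd = bcd − acd + abd − abc.
The 10×5 boundary matrix has rank 4 and Smith normal form diag(1,1,1,1).

Reading off H_k = ker ∂_k / im ∂_{k+1}:

  H_0: rank C_0 − rank ∂_1 = 5 − 4 = 1, and the invariant factors of ∂_1 are all 1, so H_0 ≅ Z.
  H_1: rank ker ∂_1 − rank ∂_2 = (10 − 4) − 6 = 0, and the invariant factors of ∂_2 are all 1, so H_1 ≅ 0.
  H_2: rank ker ∂_2 − rank ∂_3 = (10 − 6) − 4 = 0, and the invariant factors of ∂_3 are all 1, so H_2 ≅ 0.
  H_3: rank ker ∂_3 − rank ∂_4 = (5 − 4) − 0 = 1, and there is no ∂_4, so H_3 ≅ Z.

As a check, the Euler characteristic is 5 − 10 + 10 − 5 = 0, which agrees with 1 − 0 + 0 − 1 = 0.

Hence the Betti numbers are b_0 = 1, b_1 = 0, b_2 = 0, b_3 = 1.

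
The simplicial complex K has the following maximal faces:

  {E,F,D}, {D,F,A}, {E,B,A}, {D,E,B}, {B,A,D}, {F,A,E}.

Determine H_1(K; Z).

Fix the vertex order A < B < D < E < F and write every simplex with vertices in increasing order. Then dim K = 2 and the simplices of K are:

  0-simplices (5): A, B, D, E, F
  1-simplices (9): AB, AD, AE, AF, BD, BE, DE, DF, EF
  2-simplices (6): ABD, ABE, ADF, AEF, BDE, DEF

giving chain groups C_0 ≅ Z^5, C_1 ≅ Z^9, C_2 ≅ Z^6.

Boundary ∂_1: C_1 → C_0 maps an edge to its endpoints' difference, ∂[p,q] = q − p. For instance
  ∂AF = F − A.
This gives a 5×9 integer matrix of rank 4; reducing to Smith normal form yields diagonal entries (1,1,1,1).

The boundary map ∂_2: C_2 → C_1 sends each 2-simplex [p,q,r] to [q,r] − [p,r] + [p,q]. For instance
  ∂ADF = DF − AF + AD,
  ∂ABE = BE − AE + AB.
As a 9×6 matrix over Z this has rank 5, with invariant factors (1,1,1,1,1).

Computing H_k = (kernel of ∂_k) / (image of ∂_{k+1}):

  H_1: rank ker ∂_1 − rank ∂_2 = (9 − 4) − 5 = 0, and the invariant factors of ∂_2 are all 1, so H_1 = 0.

H_1 = 0.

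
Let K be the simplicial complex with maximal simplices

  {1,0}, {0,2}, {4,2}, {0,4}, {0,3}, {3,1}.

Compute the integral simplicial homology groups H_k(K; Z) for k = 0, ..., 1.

H_0 = Z,  H_1 = Z^2.

Order the vertices as 0 < 1 < 2 < 3 < 4. Listing each simplex with vertices in this order, K has dimension 1 with simplices:

  0-simplices (5): [0], [1], [2], [3], [4]
  1-simplices (6): [0,1], [0,2], [0,3], [0,4], [1,3], [2,4]

so the chain groups are C_0 ≅ Z^5, C_1 ≅ Z^6.

∂_1: C_1 → C_0 sends each edge [p,q] (with p < q) to q − p.
This gives a 5×6 integer matrix of rank 4; reducing to Smith normal form yields diagonal entries (1,1,1,1).

From H_k ≅ ker(∂_k) / im(∂_{k+1}) we obtain:

  H_0: rank C_0 − rank ∂_1 = 5 − 4 = 1, and the invariant factors of ∂_1 are all 1, so H_0 = Z.
  H_1: rank ker ∂_1 − rank ∂_2 = (6 − 4) − 0 = 2, and there is no ∂_2, so H_1 = Z^2.

As a check, the Euler characteristic is 5 − 6 = -1, which agrees with 1 − 2 = -1.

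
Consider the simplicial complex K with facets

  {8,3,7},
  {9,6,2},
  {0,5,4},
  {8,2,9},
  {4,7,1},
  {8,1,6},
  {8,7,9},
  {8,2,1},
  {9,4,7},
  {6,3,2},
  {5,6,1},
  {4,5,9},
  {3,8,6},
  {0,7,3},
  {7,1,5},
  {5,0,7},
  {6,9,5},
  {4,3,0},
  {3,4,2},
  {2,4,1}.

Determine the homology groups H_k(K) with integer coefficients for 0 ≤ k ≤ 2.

We work with the vertex ordering 0 < 1 < 2 < 3 < 4 < 5 < 6 < 7 < 8 < 9. The simplices of K, each written with vertices in increasing order, are:

  0-simplices (10): [0], [1], [2], [3], [4], [5], [6], [7], [8], [9]
  1-simplices (30): (30 of them)
  2-simplices (20): (20 of them)

giving chain groups C_0 ≅ Z^10, C_1 ≅ Z^30, C_2 ≅ Z^20.

The boundary map ∂_1: C_1 → C_0 is given by ∂[p,q] = [q] − [p]. For instance
  ∂[2,6] = [6] − [2].
The 10×30 boundary matrix has rank 9 and Smith normal form diag(1,1,1,1,1,1,1,1,1).

∂_2: C_2 → C_1 maps a triangle to the signed sum of its edges. For instance
  ∂[0,5,7] = [5,7] − [0,7] + [0,5],
  ∂[5,6,9] = [6,9] − [5,9] + [5,6].
This gives a 30×20 integer matrix of rank 20; reducing to Smith normal form yields diagonal entries (1,1,1,1,1,1,1,1,1,1,1,1,1,1,1,1,1,1,1,2).

Computing H_k = (kernel of ∂_k) / (image of ∂_{k+1}):

  H_0: rank C_0 − rank ∂_1 = 10 − 9 = 1, and the invariant factors of ∂_1 are all 1, so H_0 ≅ Z.
  H_1: rank ker ∂_1 − rank ∂_2 = (30 − 9) − 20 = 1, and ∂_2 has invariant factor 2 > 1, so H_1 ≅ Z ⊕ Z/2Z.
  H_2: rank ker ∂_2 − rank ∂_3 = (20 − 20) − 0 = 0, and there is no ∂_3, so H_2 ≅ 0.

H_0 = Z,  H_1 = Z ⊕ Z/2Z,  H_2 = 0.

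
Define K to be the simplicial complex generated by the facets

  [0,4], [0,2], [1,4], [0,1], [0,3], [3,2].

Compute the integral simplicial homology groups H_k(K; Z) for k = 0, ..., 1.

Order the vertices as 0 < 1 < 2 < 3 < 4. Listing each simplex with vertices in this order, K has dimension 1 with simplices:

  0-simplices (5): [0], [1], [2], [3], [4]
  1-simplices (6): [0,1], [0,2], [0,3], [0,4], [1,4], [2,3]

giving chain groups C_0 ≅ Z^5, C_1 ≅ Z^6.

Boundary ∂_1: C_1 → C_0 maps an edge to its endpoints' difference, ∂[p,q] = q − p.
As a 5×6 matrix over Z this has rank 4, with invariant factors (1,1,1,1).

Computing H_k = (kernel of ∂_k) / (image of ∂_{k+1}):

  H_0: rank C_0 − rank ∂_1 = 5 − 4 = 1, and the invariant factors of ∂_1 are all 1, so H_0 = Z.
  H_1: rank ker ∂_1 − rank ∂_2 = (6 − 4) − 0 = 2, and there is no ∂_2, so H_1 = Z^2.

(K is a triangulation of a wedge of 2 circles.)

H_0 ≅ Z,  H_1 ≅ Z^2.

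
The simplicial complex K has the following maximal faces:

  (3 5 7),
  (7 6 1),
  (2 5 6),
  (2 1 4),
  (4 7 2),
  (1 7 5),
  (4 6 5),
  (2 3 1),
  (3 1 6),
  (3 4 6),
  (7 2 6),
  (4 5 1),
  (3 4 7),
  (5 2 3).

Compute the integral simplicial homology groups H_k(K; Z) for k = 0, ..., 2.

H_0 ≅ Z,  H_1 ≅ Z^2,  H_2 ≅ Z.

K has 7 vertices, 21 edges, 14 triangles.
rank ∂_0 = 0, rank ∂_1 = 6 ⇒ b_0 = 7 − 0 − 6 = 1; all invariant factors of ∂_1 are 1 so no torsion. So H_0 ≅ Z.
rank ∂_1 = 6, rank ∂_2 = 13 ⇒ b_1 = 21 − 6 − 13 = 2; all invariant factors of ∂_2 are 1 so no torsion. So H_1 ≅ Z^2.
rank ∂_2 = 13, rank ∂_3 = 0 ⇒ b_2 = 14 − 13 − 0 = 1. So H_2 ≅ Z.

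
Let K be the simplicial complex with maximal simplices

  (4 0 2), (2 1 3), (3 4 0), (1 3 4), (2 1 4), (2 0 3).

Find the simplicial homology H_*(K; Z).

H_0 ≅ Z,  H_1 = 0,  H_2 ≅ Z.

We work with the vertex ordering 0 < 1 < 2 < 3 < 4. The simplices of K, each written with vertices in increasing order, are:

  0-simplices (5): [0], [1], [2], [3], [4]
  1-simplices (9): [0,2], [0,3], [0,4], [1,2], [1,3], [1,4], [2,3], [2,4], [3,4]
  2-simplices (6): [0,2,3], [0,2,4], [0,3,4], [1,2,3], [1,2,4], [1,3,4]

Hence C_0 ≅ Z^5, C_1 ≅ Z^9, C_2 ≅ Z^6.

The boundary map ∂_1: C_1 → C_0 is given by ∂[p,q] = [q] − [p]. For instance
  ∂[0,4] = [4] − [0].
The 5×9 boundary matrix has rank 4 and Smith normal form diag(1,1,1,1).

Boundary ∂_2: C_2 → C_1 acts by ∂[p,q,r] = [q,r] − [p,r] + [p,q]. For instance
  ∂[0,2,4] = [2,4] − [0,4] + [0,2],
  ∂[1,3,4] = [3,4] − [1,4] + [1,3].
As a 9×6 matrix over Z this has rank 5, with invariant factors (1,1,1,1,1).

Now H_k = ker ∂_k / im ∂_{k+1}, so:

  H_0: rank C_0 − rank ∂_1 = 5 − 4 = 1, and the invariant factors of ∂_1 are all 1, so H_0 ≅ Z.
  H_1: rank ker ∂_1 − rank ∂_2 = (9 − 4) − 5 = 0, and the invariant factors of ∂_2 are all 1, so H_1 ≅ 0.
  H_2: rank ker ∂_2 − rank ∂_3 = (6 − 5) − 0 = 1, and there is no ∂_3, so H_2 ≅ Z.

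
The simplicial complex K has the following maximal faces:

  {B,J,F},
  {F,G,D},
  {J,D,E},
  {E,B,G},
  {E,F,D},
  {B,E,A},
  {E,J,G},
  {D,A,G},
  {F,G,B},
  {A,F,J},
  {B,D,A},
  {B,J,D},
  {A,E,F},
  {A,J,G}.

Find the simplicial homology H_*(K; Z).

We work with the vertex ordering A < B < D < E < F < G < J. The simplices of K, each written with vertices in increasing order, are:

  0-simplices (7): A, B, D, E, F, G, J
  1-simplices (21): AB, AD, AE, AF, AG, AJ, BD, BE, BF, BG, BJ, DE, DF, DG, DJ, EF, EG, EJ, FG, FJ, GJ
  2-simplices (14): ABD, ABE, ADG, AEF, AFJ, AGJ, BDJ, BEG, BFG, BFJ, DEF, DEJ, DFG, EGJ

so the chain groups are C_0 ≅ Z^7, C_1 ≅ Z^21, C_2 ≅ Z^14.

Boundary ∂_1: C_1 → C_0 sends each edge [p,q] (with p < q) to q − p.
As a 7×21 matrix over Z this has rank 6, with invariant factors (1,1,1,1,1,1).

Boundary ∂_2: C_2 → C_1 maps a triangle to the signed sum of its edges. For instance
  ∂EGJ = GJ − EJ + EG,
  ∂DEJ = EJ − DJ + DE.
The 21×14 boundary matrix has rank 13 and Smith normal form diag(1,1,1,1,1,1,1,1,1,1,1,1,1).

Reading off H_k = ker ∂_k / im ∂_{k+1}:

  H_0: rank C_0 − rank ∂_1 = 7 − 6 = 1, and the invariant factors of ∂_1 are all 1, so H_0 ≅ Z.
  H_1: rank ker ∂_1 − rank ∂_2 = (21 − 6) − 13 = 2, and the invariant factors of ∂_2 are all 1, so H_1 ≅ Z^2.
  H_2: rank ker ∂_2 − rank ∂_3 = (14 − 13) − 0 = 1, and there is no ∂_3, so H_2 ≅ Z.

H_0 = Z,  H_1 = Z^2,  H_2 = Z.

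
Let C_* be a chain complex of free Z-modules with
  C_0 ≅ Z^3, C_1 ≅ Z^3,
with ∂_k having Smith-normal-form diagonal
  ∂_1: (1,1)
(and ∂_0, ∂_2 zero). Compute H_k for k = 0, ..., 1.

H_0: b_0 = 3 − 0 − 2 = 1; torsion from ∂_1 factors > 1: none. So H_0 ≅ Z.
H_1: b_1 = 3 − 2 − 0 = 1; torsion from ∂_2 factors > 1: none. So H_1 ≅ Z.

H_0 ≅ Z,  H_1 ≅ Z.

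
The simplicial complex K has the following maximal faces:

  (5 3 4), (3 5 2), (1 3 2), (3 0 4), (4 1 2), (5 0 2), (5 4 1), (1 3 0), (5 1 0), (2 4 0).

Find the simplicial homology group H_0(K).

Order the vertices as 0 < 1 < 2 < 3 < 4 < 5. Listing each simplex with vertices in this order, K has dimension 2 with simplices:

  0-simplices (6): [0], [1], [2], [3], [4], [5]
  1-simplices (15): [0,1], [0,2], [0,3], [0,4], [0,5], [1,2], [1,3], [1,4], [1,5], [2,3], [2,4], [2,5], [3,4], [3,5], [4,5]
  2-simplices (10): [0,1,3], [0,1,5], [0,2,4], [0,2,5], [0,3,4], [1,2,3], [1,2,4], [1,4,5], [2,3,5], [3,4,5]

Hence C_0 ≅ Z^6, C_1 ≅ Z^15, C_2 ≅ Z^10.

The boundary map ∂_1: C_1 → C_0 sends each edge [p,q] (with p < q) to q − p. For instance
  ∂[1,5] = [5] − [1].
The 6×15 boundary matrix has rank 5 and Smith normal form diag(1,1,1,1,1).

∂_2: C_2 → C_1 maps a triangle to the signed sum of its edges. For instance
  ∂[1,2,4] = [2,4] − [1,4] + [1,2],
  ∂[1,2,3] = [2,3] − [1,3] + [1,2].
The 15×10 boundary matrix has rank 10 and Smith normal form diag(1,1,1,1,1,1,1,1,1,2).

Now H_k = ker ∂_k / im ∂_{k+1}, so:

  H_0: rank C_0 − rank ∂_1 = 6 − 5 = 1, and the invariant factors of ∂_1 are all 1, so H_0 ≅ Z.

(K is a triangulation of the real projective plane RP^2.)

H_0 ≅ Z.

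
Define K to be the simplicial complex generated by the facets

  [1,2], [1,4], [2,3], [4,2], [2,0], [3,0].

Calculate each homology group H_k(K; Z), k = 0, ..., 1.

H_0 ≅ Z,  H_1 ≅ Z^2.

Order the vertices as 0 < 1 < 2 < 3 < 4. Listing each simplex with vertices in this order, K has dimension 1 with simplices:

  0-simplices (5): [0], [1], [2], [3], [4]
  1-simplices (6): [0,2], [0,3], [1,2], [1,4], [2,3], [2,4]

Hence C_0 ≅ Z^5, C_1 ≅ Z^6.

∂_1: C_1 → C_0 maps an edge to its endpoints' difference, ∂[p,q] = q − p. For instance
  ∂[2,4] = [4] − [2].
The 5×6 boundary matrix has rank 4 and Smith normal form diag(1,1,1,1).

Now H_k = ker ∂_k / im ∂_{k+1}, so:

  H_0: rank C_0 − rank ∂_1 = 5 − 4 = 1, and the invariant factors of ∂_1 are all 1, so H_0 ≅ Z.
  H_1: rank ker ∂_1 − rank ∂_2 = (6 − 4) − 0 = 2, and there is no ∂_2, so H_1 ≅ Z^2.

As a check, the Euler characteristic is 5 − 6 = -1, which agrees with 1 − 2 = -1.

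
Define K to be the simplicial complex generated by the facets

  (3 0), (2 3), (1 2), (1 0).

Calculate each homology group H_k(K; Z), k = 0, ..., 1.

H_0 ≅ Z,  H_1 ≅ Z.

We work with the vertex ordering 0 < 1 < 2 < 3. The simplices of K, each written with vertices in increasing order, are:

  0-simplices (4): [0], [1], [2], [3]
  1-simplices (4): [0,1], [0,3], [1,2], [2,3]

Hence C_0 ≅ Z^4, C_1 ≅ Z^4.

The boundary map ∂_1: C_1 → C_0 sends each edge [p,q] (with p < q) to q − p. For instance
  ∂[0,3] = [3] − [0].
This gives a 4×4 integer matrix of rank 3; reducing to Smith normal form yields diagonal entries (1,1,1).

Computing H_k = (kernel of ∂_k) / (image of ∂_{k+1}):

  H_0: rank C_0 − rank ∂_1 = 4 − 3 = 1, and the invariant factors of ∂_1 are all 1, so H_0 ≅ Z.
  H_1: rank ker ∂_1 − rank ∂_2 = (4 − 3) − 0 = 1, and there is no ∂_2, so H_1 ≅ Z.

As a check, the Euler characteristic is 4 − 4 = 0, which agrees with 1 − 1 = 0.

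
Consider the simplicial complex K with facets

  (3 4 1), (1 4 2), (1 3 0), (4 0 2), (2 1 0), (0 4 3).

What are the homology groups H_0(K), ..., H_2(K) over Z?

Order the vertices as 0 < 1 < 2 < 3 < 4. Listing each simplex with vertices in this order, K has dimension 2 with simplices:

  0-simplices (5): [0], [1], [2], [3], [4]
  1-simplices (9): [0,1], [0,2], [0,3], [0,4], [1,2], [1,3], [1,4], [2,4], [3,4]
  2-simplices (6): [0,1,2], [0,1,3], [0,2,4], [0,3,4], [1,2,4], [1,3,4]

giving chain groups C_0 ≅ Z^5, C_1 ≅ Z^9, C_2 ≅ Z^6.

The boundary map ∂_1: C_1 → C_0 maps an edge to its endpoints' difference, ∂[p,q] = q − p. For instance
  ∂[3,4] = [4] − [3].
The 5×9 boundary matrix has rank 4 and Smith normal form diag(1,1,1,1).

Boundary ∂_2: C_2 → C_1 sends each 2-simplex [p,q,r] to [q,r] − [p,r] + [p,q]. For instance
  ∂[1,2,4] = [2,4] − [1,4] + [1,2],
  ∂[0,1,2] = [1,2] − [0,2] + [0,1].
This gives a 9×6 integer matrix of rank 5; reducing to Smith normal form yields diagonal entries (1,1,1,1,1).

Now H_k = ker ∂_k / im ∂_{k+1}, so:

  H_0: rank C_0 − rank ∂_1 = 5 − 4 = 1, and the invariant factors of ∂_1 are all 1, so H_0 ≅ Z.
  H_1: rank ker ∂_1 − rank ∂_2 = (9 − 4) − 5 = 0, and the invariant factors of ∂_2 are all 1, so H_1 ≅ 0.
  H_2: rank ker ∂_2 − rank ∂_3 = (6 − 5) − 0 = 1, and there is no ∂_3, so H_2 ≅ Z.

H_0 ≅ Z,  H_1 = 0,  H_2 ≅ Z.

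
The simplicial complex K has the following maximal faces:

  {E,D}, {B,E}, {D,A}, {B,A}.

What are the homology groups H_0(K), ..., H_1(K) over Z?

H_0 = Z,  H_1 = Z.

K has 4 vertices, 4 edges.
rank ∂_0 = 0, rank ∂_1 = 3 ⇒ b_0 = 4 − 0 − 3 = 1; all invariant factors of ∂_1 are 1 so no torsion. So H_0 ≅ Z.
rank ∂_1 = 3, rank ∂_2 = 0 ⇒ b_1 = 4 − 3 − 0 = 1. So H_1 ≅ Z.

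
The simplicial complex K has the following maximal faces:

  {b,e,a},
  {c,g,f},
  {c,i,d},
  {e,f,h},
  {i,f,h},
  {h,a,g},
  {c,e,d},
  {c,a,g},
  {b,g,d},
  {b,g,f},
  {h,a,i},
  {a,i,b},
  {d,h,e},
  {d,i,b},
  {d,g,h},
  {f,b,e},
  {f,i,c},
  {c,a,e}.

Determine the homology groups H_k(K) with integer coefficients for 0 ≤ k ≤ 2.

H_0 ≅ Z,  H_1 ≅ Z^2,  H_2 ≅ Z.

Order the vertices as a < b < c < d < e < f < g < h < i. Listing each simplex with vertices in this order, K has dimension 2 with simplices:

  0-simplices (9): a, b, c, d, e, f, g, h, i
  1-simplices (27): ab, ac, ae, ag, ah, ai, bd, be, bf, bg, bi, cd, ce, cf, cg, ci, de, dg, dh, di, ef, eh, fg, fh, fi, gh, hi
  2-simplices (18): abe, abi, ace, acg, agh, ahi, bdg, bdi, bef, bfg, cde, cdi, cfg, cfi, deh, dgh, efh, fhi

giving chain groups C_0 ≅ Z^9, C_1 ≅ Z^27, C_2 ≅ Z^18.

Boundary ∂_1: C_1 → C_0 maps an edge to its endpoints' difference, ∂[p,q] = q − p.
The resulting 9×27 matrix has rank 8, and its Smith normal form has invariant factors (1,1,1,1,1,1,1,1).

Boundary ∂_2: C_2 → C_1 sends each 2-simplex [p,q,r] to [q,r] − [p,r] + [p,q]. For instance
  ∂acg = cg − ag + ac,
  ∂ahi = hi − ai + ah.
As a 27×18 matrix over Z this has rank 17, with invariant factors (1,1,1,1,1,1,1,1,1,1,1,1,1,1,1,1,1).

Computing H_k = (kernel of ∂_k) / (image of ∂_{k+1}):

  H_0: rank C_0 − rank ∂_1 = 9 − 8 = 1, and the invariant factors of ∂_1 are all 1, so H_0 = Z.
  H_1: rank ker ∂_1 − rank ∂_2 = (27 − 8) − 17 = 2, and the invariant factors of ∂_2 are all 1, so H_1 = Z^2.
  H_2: rank ker ∂_2 − rank ∂_3 = (18 − 17) − 0 = 1, and there is no ∂_3, so H_2 = Z.

(K is a triangulation of the torus T^2.)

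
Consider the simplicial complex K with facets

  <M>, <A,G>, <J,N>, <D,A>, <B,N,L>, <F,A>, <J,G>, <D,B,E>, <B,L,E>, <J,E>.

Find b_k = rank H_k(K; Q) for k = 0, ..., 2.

Order the vertices as A < B < D < E < F < G < J < L < M < N. Listing each simplex with vertices in this order, K has dimension 2 with simplices:

  0-simplices (10): A, B, D, E, F, G, J, L, M, N
  1-simplices (13): AD, AF, AG, BD, BE, BL, BN, DE, EJ, EL, GJ, JN, LN
  2-simplices (3): BDE, BEL, BLN

Hence C_0 ≅ Z^10, C_1 ≅ Z^13, C_2 ≅ Z^3.

Boundary ∂_1: C_1 → C_0 is given by ∂[p,q] = [q] − [p]. For instance
  ∂AD = D − A.
As a 10×13 matrix over Z this has rank 8, with invariant factors (1,1,1,1,1,1,1,1).

Boundary ∂_2: C_2 → C_1 acts by ∂[p,q,r] = [q,r] − [p,r] + [p,q]. For instance
  ∂BDE = DE − BE + BD,
  ∂BLN = LN − BN + BL.
As a 13×3 matrix over Z this has rank 3, with invariant factors (1,1,1).

Now H_k = ker ∂_k / im ∂_{k+1}, so:

  H_0: rank C_0 − rank ∂_1 = 10 − 8 = 2, and the invariant factors of ∂_1 are all 1, so H_0 = Z^2.
  H_1: rank ker ∂_1 − rank ∂_2 = (13 − 8) − 3 = 2, and the invariant factors of ∂_2 are all 1, so H_1 = Z^2.
  H_2: rank ker ∂_2 − rank ∂_3 = (3 − 3) − 0 = 0, and there is no ∂_3, so H_2 = 0.

As a check, the Euler characteristic is 10 − 13 + 3 = 0, which agrees with 2 − 2 + 0 = 0.

Hence the Betti numbers are b_0 = 2, b_1 = 2, b_2 = 0.

b_0 = 2, b_1 = 2, b_2 = 0.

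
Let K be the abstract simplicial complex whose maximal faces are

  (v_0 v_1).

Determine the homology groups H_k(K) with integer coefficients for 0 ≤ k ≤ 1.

We work with the vertex ordering v_0 < v_1. The simplices of K, each written with vertices in increasing order, are:

  0-simplices (2): [v_0], [v_1]
  1-simplices (1): [v_0,v_1]

so the chain groups are C_0 ≅ Z^2, C_1 ≅ Z^1.

The boundary map ∂_1: C_1 → C_0 is given by ∂[p,q] = [q] − [p].
This gives a 2×1 integer matrix of rank 1; reducing to Smith normal form yields diagonal entries (1).

Now H_k = ker ∂_k / im ∂_{k+1}, so:

  H_0: rank C_0 − rank ∂_1 = 2 − 1 = 1, and the invariant factors of ∂_1 are all 1, so H_0 = Z.
  H_1: rank ker ∂_1 − rank ∂_2 = (1 − 1) − 0 = 0, and there is no ∂_2, so H_1 = 0.

As a check, the Euler characteristic is 2 − 1 = 1, which agrees with 1 − 0 = 1.

H_0 = Z,  H_1 = 0.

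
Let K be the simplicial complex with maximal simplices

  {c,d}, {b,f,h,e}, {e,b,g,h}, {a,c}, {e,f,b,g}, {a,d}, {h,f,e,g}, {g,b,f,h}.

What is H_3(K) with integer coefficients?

H_3 = Z.

Fix the vertex order a < b < c < d < e < f < g < h and write every simplex with vertices in increasing order. Then dim K = 3 and the simplices of K are:

  0-simplices (8): a, b, c, d, e, f, g, h
  1-simplices (13): ac, ad, be, bf, bg, bh, cd, ef, eg, eh, fg, fh, gh
  2-simplices (10): bef, beg, beh, bfg, bfh, bgh, efg, efh, egh, fgh
  3-simplices (5): befg, befh, begh, bfgh, efgh

so the chain groups are C_0 ≅ Z^8, C_1 ≅ Z^13, C_2 ≅ Z^10, C_3 ≅ Z^5.

The boundary map ∂_1: C_1 → C_0 is given by ∂[p,q] = [q] − [p].
The 8×13 boundary matrix has rank 6 and Smith normal form diag(1,1,1,1,1,1).

The boundary map ∂_2: C_2 → C_1 maps a triangle to the signed sum of its edges. For instance
  ∂egh = gh − eh + eg,
  ∂bfg = fg − bg + bf.
The resulting 13×10 matrix has rank 6, and its Smith normal form has invariant factors (1,1,1,1,1,1).

∂_3: C_3 → C_2 sends each 3-simplex σ to the alternating sum Σ_i (−1)^i (σ with its i-th vertex removed). For instance
  ∂efgh = fgh − egh + efh − efg,
  ∂bfgh = fgh − bgh + bfh − bfg.
The resulting 10×5 matrix has rank 4, and its Smith normal form has invariant factors (1,1,1,1).

From H_k ≅ ker(∂_k) / im(∂_{k+1}) we obtain:

  H_3: rank ker ∂_3 − rank ∂_4 = (5 − 4) − 0 = 1, and there is no ∂_4, so H_3 = Z.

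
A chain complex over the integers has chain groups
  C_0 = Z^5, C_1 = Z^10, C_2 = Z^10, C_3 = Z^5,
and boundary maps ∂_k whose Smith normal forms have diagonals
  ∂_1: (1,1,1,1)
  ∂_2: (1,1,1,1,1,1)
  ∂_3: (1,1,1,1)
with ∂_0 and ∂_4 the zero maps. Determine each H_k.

H_0: b_0 = 5 − 0 − 4 = 1; torsion from ∂_1 factors > 1: none. So H_0 ≅ Z.
H_1: b_1 = 10 − 4 − 6 = 0; torsion from ∂_2 factors > 1: none. So H_1 ≅ 0.
H_2: b_2 = 10 − 6 − 4 = 0; torsion from ∂_3 factors > 1: none. So H_2 ≅ 0.
H_3: b_3 = 5 − 4 − 0 = 1; torsion from ∂_4 factors > 1: none. So H_3 ≅ Z.

H_0 ≅ Z,  H_1 = 0,  H_2 = 0,  H_3 ≅ Z.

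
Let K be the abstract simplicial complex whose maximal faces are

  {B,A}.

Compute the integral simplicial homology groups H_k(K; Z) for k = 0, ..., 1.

H_0 ≅ Z,  H_1 = 0.

Order the vertices as A < B. Listing each simplex with vertices in this order, K has dimension 1 with simplices:

  0-simplices (2): A, B
  1-simplices (1): AB

Hence C_0 ≅ Z^2, C_1 ≅ Z^1.

Boundary ∂_1: C_1 → C_0 is given by ∂[p,q] = [q] − [p]. For instance
  ∂AB = B − A.
The 2×1 boundary matrix has rank 1 and Smith normal form diag(1).

Now H_k = ker ∂_k / im ∂_{k+1}, so:

  H_0: rank C_0 − rank ∂_1 = 2 − 1 = 1, and the invariant factors of ∂_1 are all 1, so H_0 ≅ Z.
  H_1: rank ker ∂_1 − rank ∂_2 = (1 − 1) − 0 = 0, and there is no ∂_2, so H_1 ≅ 0.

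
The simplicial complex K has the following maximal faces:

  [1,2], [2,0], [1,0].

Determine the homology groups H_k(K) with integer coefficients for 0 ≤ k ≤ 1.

K has 3 vertices, 3 edges.
rank ∂_0 = 0, rank ∂_1 = 2 ⇒ b_0 = 3 − 0 − 2 = 1; all invariant factors of ∂_1 are 1 so no torsion. So H_0 ≅ Z.
rank ∂_1 = 2, rank ∂_2 = 0 ⇒ b_1 = 3 − 2 − 0 = 1. So H_1 ≅ Z.

H_0 = Z,  H_1 = Z.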